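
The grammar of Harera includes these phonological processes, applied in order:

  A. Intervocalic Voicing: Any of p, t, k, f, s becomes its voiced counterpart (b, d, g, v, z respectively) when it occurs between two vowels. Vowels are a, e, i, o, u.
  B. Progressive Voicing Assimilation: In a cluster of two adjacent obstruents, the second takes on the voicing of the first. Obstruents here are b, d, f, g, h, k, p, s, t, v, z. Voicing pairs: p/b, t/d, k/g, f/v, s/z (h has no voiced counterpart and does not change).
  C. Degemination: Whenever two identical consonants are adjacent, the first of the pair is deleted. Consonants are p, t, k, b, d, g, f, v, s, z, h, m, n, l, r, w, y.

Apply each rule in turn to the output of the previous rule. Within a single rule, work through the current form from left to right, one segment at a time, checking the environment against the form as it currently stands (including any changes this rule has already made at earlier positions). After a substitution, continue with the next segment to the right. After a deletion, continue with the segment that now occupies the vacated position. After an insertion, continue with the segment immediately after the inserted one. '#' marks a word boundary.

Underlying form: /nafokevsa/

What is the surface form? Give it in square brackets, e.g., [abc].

[navogevza]

A Intervocalic Voicing: [nafokevsa] → [navogevsa]
B Progressive Voicing Assimilation: [navogevsa] → [navogevza]
C Degemination: no change — [navogevza]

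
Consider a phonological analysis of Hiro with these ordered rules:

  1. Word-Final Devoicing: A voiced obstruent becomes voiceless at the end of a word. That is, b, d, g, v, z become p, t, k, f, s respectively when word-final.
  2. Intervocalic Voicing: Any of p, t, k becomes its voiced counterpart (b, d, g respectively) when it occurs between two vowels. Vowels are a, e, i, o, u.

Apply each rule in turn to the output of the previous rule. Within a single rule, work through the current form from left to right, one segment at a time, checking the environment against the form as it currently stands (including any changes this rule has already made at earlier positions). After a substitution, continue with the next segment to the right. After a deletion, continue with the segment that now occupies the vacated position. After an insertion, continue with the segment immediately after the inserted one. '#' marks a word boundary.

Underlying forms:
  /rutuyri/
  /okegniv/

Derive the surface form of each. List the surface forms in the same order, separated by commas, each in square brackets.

/rutuyri/:
  1 Word-Final Devoicing: no change — [rutuyri]
  2 Intervocalic Voicing: [rutuyri] → [ruduyri]
/okegniv/:
  1 Word-Final Devoicing: [okegniv] → [okegnif]
  2 Intervocalic Voicing: [okegnif] → [ogegnif]

[ruduyri], [ogegnif]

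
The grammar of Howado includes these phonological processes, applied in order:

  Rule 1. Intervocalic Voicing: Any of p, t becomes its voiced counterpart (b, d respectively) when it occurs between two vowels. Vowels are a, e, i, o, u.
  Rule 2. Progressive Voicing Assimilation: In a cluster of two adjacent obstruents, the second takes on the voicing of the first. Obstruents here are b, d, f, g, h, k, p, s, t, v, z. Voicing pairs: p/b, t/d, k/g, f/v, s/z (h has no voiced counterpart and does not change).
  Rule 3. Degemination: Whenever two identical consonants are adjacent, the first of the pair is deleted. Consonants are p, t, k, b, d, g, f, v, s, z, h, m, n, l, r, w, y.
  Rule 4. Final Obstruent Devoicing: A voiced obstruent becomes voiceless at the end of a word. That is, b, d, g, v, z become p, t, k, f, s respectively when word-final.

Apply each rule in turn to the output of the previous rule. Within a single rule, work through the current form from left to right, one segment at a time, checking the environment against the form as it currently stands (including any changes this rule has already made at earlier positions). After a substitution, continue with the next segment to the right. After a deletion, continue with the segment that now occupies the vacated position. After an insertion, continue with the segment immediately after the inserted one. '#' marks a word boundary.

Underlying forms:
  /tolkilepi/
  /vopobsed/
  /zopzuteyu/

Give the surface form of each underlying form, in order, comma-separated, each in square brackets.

[tolkilebi], [vobobzet], [zopsudeyu]

/tolkilepi/:
  Rule 1 Intervocalic Voicing: [tolkilepi] → [tolkilebi]
  Rule 2 Progressive Voicing Assimilation: no change — [tolkilebi]
  Rule 3 Degemination: no change — [tolkilebi]
  Rule 4 Final Obstruent Devoicing: no change — [tolkilebi]
/vopobsed/:
  Rule 1 Intervocalic Voicing: [vopobsed] → [vobobsed]
  Rule 2 Progressive Voicing Assimilation: [vobobsed] → [vobobzed]
  Rule 3 Degemination: no change — [vobobzed]
  Rule 4 Final Obstruent Devoicing: [vobobzed] → [vobobzet]
/zopzuteyu/:
  Rule 1 Intervocalic Voicing: [zopzuteyu] → [zopzudeyu]
  Rule 2 Progressive Voicing Assimilation: [zopzudeyu] → [zopsudeyu]
  Rule 3 Degemination: no change — [zopsudeyu]
  Rule 4 Final Obstruent Devoicing: no change — [zopsudeyu]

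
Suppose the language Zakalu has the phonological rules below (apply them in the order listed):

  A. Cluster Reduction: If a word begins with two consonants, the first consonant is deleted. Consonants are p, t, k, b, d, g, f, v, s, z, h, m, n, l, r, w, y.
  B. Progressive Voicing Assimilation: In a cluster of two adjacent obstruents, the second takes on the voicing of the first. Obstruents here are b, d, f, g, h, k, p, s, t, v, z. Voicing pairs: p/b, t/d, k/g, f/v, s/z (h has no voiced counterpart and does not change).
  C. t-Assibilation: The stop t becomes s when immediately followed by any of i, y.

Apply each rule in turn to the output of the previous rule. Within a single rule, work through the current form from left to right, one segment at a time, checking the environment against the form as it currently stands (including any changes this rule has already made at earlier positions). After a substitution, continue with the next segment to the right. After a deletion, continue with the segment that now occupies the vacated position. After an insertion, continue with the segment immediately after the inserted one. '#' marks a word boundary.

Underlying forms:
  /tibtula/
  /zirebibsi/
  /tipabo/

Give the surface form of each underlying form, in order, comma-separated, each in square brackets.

/tibtula/:
  A Cluster Reduction: no change — [tibtula]
  B Progressive Voicing Assimilation: [tibtula] → [tibdula]
  C t-Assibilation: [tibdula] → [sibdula]
/zirebibsi/:
  A Cluster Reduction: no change — [zirebibsi]
  B Progressive Voicing Assimilation: [zirebibsi] → [zirebibzi]
  C t-Assibilation: no change — [zirebibzi]
/tipabo/:
  A Cluster Reduction: no change — [tipabo]
  B Progressive Voicing Assimilation: no change — [tipabo]
  C t-Assibilation: [tipabo] → [sipabo]

[sibdula], [zirebibzi], [sipabo]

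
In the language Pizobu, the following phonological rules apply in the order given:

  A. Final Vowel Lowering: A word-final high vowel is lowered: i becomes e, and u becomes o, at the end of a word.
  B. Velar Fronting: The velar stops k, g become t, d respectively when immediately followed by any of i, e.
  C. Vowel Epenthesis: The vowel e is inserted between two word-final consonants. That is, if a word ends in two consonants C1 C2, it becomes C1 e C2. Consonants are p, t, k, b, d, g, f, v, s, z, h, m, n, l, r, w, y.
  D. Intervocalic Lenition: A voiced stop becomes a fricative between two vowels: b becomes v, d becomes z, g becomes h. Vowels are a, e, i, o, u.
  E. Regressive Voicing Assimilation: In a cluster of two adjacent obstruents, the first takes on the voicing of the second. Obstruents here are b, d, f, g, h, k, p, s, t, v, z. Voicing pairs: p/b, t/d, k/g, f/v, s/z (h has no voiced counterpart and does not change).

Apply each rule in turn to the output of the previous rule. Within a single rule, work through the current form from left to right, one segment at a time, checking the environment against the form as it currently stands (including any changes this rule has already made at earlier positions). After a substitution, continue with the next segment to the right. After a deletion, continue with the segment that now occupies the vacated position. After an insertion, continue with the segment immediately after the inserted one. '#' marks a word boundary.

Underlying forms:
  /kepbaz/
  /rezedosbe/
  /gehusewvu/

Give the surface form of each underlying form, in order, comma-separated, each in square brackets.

[tebbaz], [rezezozbe], [dehusewvo]

/kepbaz/:
  A Final Vowel Lowering: no change — [kepbaz]
  B Velar Fronting: [kepbaz] → [tepbaz]
  C Vowel Epenthesis: no change — [tepbaz]
  D Intervocalic Lenition: no change — [tepbaz]
  E Regressive Voicing Assimilation: [tepbaz] → [tebbaz]
/rezedosbe/:
  A Final Vowel Lowering: no change — [rezedosbe]
  B Velar Fronting: no change — [rezedosbe]
  C Vowel Epenthesis: no change — [rezedosbe]
  D Intervocalic Lenition: [rezedosbe] → [rezezosbe]
  E Regressive Voicing Assimilation: [rezezosbe] → [rezezozbe]
/gehusewvu/:
  A Final Vowel Lowering: [gehusewvu] → [gehusewvo]
  B Velar Fronting: [gehusewvo] → [dehusewvo]
  C Vowel Epenthesis: no change — [dehusewvo]
  D Intervocalic Lenition: no change — [dehusewvo]
  E Regressive Voicing Assimilation: no change — [dehusewvo]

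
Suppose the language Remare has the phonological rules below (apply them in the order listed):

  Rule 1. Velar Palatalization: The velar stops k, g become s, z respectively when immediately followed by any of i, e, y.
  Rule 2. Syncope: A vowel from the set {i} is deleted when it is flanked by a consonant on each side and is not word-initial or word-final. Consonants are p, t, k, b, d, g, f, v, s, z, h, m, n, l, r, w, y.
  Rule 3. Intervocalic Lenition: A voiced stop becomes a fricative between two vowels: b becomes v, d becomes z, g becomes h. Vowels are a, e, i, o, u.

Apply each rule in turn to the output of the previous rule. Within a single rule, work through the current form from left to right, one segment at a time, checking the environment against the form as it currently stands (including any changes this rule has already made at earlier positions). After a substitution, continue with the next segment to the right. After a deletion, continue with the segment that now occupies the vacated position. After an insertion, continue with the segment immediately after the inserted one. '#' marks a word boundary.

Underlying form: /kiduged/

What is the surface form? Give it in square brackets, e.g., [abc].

[sduzed]

Rule 1 Velar Palatalization: [kiduged] → [siduzed]
Rule 2 Syncope: [siduzed] → [sduzed]
Rule 3 Intervocalic Lenition: no change — [sduzed]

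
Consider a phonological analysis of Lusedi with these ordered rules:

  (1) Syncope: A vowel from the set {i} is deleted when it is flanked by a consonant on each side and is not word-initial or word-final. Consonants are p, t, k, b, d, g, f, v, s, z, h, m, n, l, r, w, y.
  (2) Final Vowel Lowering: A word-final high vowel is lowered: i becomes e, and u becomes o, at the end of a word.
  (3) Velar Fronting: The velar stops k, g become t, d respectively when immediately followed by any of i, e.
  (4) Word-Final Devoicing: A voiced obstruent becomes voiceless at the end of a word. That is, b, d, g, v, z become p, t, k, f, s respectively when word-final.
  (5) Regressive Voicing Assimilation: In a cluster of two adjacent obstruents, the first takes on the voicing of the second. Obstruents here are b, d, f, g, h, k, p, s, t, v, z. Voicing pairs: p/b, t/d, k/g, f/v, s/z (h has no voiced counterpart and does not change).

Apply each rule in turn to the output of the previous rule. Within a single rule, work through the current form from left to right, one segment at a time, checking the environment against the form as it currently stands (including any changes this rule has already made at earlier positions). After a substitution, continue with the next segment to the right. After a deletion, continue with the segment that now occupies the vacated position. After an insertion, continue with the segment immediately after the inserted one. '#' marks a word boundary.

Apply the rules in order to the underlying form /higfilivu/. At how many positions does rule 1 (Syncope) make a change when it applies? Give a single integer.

(1) Syncope: [higfilivu] → [hgflvu]
(2) Final Vowel Lowering: [hgflvu] → [hgflvo]
(3) Velar Fronting: no change — [hgflvo]
(4) Word-Final Devoicing: no change — [hgflvo]
(5) Regressive Voicing Assimilation: [hgflvo] → [hkflvo]
Rule 1 changed 3 position(s).

3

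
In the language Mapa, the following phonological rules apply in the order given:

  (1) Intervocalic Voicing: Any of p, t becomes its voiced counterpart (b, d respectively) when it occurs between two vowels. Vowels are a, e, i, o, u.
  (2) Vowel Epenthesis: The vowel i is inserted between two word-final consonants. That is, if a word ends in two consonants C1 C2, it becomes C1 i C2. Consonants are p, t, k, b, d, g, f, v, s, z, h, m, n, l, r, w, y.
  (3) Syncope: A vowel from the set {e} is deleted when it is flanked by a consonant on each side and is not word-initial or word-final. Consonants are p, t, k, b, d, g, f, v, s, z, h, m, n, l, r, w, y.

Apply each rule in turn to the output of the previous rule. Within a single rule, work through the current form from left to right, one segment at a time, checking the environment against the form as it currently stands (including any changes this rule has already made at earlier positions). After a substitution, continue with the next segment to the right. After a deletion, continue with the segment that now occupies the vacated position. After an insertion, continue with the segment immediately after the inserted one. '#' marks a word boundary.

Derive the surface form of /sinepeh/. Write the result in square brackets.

[sinbh]

(1) Intervocalic Voicing: [sinepeh] → [sinebeh]
(2) Vowel Epenthesis: no change — [sinebeh]
(3) Syncope: [sinebeh] → [sinbh]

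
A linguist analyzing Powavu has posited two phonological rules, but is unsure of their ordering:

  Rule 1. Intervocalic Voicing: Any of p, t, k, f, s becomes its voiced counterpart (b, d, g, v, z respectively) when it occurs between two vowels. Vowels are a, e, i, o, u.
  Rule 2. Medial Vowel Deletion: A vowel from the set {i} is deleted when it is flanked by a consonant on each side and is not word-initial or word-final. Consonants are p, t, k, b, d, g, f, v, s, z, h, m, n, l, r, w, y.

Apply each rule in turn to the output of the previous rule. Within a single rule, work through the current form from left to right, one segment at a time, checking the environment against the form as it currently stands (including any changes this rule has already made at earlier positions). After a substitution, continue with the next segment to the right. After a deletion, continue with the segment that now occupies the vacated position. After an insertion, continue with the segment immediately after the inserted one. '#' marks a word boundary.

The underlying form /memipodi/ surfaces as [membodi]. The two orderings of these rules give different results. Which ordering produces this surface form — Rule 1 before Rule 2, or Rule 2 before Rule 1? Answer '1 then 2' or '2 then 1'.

1 then 2

Order 1 then 2:
  1 Intervocalic Voicing: [memipodi] → [memibodi]
  2 Medial Vowel Deletion: [memibodi] → [membodi]
  result: [membodi]
Order 2 then 1:
  2 Medial Vowel Deletion: [memipodi] → [mempodi]
  1 Intervocalic Voicing: no change — [mempodi]
  result: [mempodi]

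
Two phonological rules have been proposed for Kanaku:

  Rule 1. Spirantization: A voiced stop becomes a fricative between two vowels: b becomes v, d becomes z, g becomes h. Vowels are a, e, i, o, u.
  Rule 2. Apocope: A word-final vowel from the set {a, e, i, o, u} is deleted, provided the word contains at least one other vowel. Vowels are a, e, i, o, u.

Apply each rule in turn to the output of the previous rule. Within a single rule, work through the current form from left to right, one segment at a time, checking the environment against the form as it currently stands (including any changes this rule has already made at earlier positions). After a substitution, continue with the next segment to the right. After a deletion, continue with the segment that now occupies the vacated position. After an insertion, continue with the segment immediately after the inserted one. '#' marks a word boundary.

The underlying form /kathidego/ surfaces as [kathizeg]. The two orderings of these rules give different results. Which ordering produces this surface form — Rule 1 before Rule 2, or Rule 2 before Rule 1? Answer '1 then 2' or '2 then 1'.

2 then 1

Order 1 then 2:
  1 Spirantization: [kathidego] → [kathizeho]
  2 Apocope: [kathizeho] → [kathizeh]
  result: [kathizeh]
Order 2 then 1:
  2 Apocope: [kathidego] → [kathideg]
  1 Spirantization: [kathideg] → [kathizeg]
  result: [kathizeg]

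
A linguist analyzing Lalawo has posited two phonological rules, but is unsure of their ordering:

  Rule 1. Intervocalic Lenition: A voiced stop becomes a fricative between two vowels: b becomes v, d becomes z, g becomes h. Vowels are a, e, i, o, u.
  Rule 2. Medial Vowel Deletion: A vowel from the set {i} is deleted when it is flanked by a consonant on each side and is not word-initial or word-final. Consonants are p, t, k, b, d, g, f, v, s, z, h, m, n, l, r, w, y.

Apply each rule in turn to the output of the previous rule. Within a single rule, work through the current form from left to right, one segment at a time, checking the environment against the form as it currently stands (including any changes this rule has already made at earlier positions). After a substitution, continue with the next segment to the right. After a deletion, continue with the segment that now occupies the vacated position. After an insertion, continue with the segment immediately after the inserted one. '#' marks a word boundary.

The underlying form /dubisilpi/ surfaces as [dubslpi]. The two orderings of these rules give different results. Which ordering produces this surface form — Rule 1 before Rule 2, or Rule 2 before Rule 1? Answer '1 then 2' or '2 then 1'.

Order 1 then 2:
  1 Intervocalic Lenition: [dubisilpi] → [duvisilpi]
  2 Medial Vowel Deletion: [duvisilpi] → [duvslpi]
  result: [duvslpi]
Order 2 then 1:
  2 Medial Vowel Deletion: [dubisilpi] → [dubslpi]
  1 Intervocalic Lenition: no change — [dubslpi]
  result: [dubslpi]

2 then 1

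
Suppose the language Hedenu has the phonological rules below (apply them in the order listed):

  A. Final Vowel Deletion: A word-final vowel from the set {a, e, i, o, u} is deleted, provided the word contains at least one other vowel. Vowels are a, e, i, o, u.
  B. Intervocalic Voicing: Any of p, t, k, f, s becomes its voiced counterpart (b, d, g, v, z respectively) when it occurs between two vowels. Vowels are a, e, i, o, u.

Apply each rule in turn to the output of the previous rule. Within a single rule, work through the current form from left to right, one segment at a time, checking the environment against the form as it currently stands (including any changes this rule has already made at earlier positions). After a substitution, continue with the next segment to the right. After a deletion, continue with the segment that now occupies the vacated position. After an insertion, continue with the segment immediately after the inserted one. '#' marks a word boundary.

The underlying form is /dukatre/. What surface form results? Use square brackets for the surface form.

A Final Vowel Deletion: [dukatre] → [dukatr]
B Intervocalic Voicing: [dukatr] → [dugatr]

[dugatr]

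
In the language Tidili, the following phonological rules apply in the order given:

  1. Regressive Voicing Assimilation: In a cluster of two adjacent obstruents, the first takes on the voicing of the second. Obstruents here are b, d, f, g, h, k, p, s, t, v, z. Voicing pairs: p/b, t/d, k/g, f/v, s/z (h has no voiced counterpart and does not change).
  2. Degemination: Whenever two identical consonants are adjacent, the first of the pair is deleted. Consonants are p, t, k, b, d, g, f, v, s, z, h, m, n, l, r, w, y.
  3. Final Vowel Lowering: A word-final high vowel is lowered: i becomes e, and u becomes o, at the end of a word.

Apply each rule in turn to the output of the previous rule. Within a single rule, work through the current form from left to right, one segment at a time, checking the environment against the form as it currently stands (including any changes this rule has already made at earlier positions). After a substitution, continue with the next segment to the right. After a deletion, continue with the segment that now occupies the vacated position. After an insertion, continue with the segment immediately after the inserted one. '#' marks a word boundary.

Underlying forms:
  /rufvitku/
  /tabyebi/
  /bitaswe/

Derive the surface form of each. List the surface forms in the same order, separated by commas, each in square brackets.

/rufvitku/:
  1 Regressive Voicing Assimilation: [rufvitku] → [ruvvitku]
  2 Degemination: [ruvvitku] → [ruvitku]
  3 Final Vowel Lowering: [ruvitku] → [ruvitko]
/tabyebi/:
  1 Regressive Voicing Assimilation: no change — [tabyebi]
  2 Degemination: no change — [tabyebi]
  3 Final Vowel Lowering: [tabyebi] → [tabyebe]
/bitaswe/:
  1 Regressive Voicing Assimilation: no change — [bitaswe]
  2 Degemination: no change — [bitaswe]
  3 Final Vowel Lowering: no change — [bitaswe]

[ruvitko], [tabyebe], [bitaswe]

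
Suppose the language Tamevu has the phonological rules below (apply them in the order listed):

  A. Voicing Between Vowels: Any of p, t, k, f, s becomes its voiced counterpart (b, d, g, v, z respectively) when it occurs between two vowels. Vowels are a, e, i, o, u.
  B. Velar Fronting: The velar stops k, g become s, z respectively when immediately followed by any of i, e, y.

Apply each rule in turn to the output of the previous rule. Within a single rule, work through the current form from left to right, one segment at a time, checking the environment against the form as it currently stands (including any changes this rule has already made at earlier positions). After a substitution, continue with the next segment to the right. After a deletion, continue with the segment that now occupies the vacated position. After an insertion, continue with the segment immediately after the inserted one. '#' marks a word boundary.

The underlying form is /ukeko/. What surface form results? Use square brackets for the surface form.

A Voicing Between Vowels: [ukeko] → [ugego]
B Velar Fronting: [ugego] → [uzego]

[uzego]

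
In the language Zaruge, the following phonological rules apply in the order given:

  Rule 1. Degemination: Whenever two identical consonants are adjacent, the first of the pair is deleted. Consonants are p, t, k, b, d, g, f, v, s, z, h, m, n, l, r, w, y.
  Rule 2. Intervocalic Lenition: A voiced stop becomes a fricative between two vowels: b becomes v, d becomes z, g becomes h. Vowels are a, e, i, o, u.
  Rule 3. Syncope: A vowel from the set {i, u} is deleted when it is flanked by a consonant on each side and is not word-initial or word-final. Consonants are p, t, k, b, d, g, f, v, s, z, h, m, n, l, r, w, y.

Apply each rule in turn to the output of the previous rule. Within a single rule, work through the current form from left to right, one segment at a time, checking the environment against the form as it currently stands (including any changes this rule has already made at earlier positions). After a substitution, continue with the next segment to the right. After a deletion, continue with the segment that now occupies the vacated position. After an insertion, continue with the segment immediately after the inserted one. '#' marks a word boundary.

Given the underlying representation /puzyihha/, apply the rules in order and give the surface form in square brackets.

Rule 1 Degemination: [puzyihha] → [puzyiha]
Rule 2 Intervocalic Lenition: no change — [puzyiha]
Rule 3 Syncope: [puzyiha] → [pzyha]

[pzyha]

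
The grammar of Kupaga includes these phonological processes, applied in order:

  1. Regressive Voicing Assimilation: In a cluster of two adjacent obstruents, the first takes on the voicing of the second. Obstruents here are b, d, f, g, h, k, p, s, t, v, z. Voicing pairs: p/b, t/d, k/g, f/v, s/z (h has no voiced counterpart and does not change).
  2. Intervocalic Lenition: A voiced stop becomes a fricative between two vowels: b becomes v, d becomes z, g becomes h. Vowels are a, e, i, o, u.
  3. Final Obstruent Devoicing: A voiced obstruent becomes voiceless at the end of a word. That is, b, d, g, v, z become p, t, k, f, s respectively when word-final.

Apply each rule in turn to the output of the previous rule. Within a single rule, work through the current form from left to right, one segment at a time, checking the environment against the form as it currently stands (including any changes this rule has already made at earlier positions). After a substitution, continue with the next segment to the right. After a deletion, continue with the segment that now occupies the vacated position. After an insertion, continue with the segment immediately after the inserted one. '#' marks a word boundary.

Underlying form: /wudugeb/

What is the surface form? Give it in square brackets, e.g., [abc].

[wuzuhep]

1 Regressive Voicing Assimilation: no change — [wudugeb]
2 Intervocalic Lenition: [wudugeb] → [wuzuheb]
3 Final Obstruent Devoicing: [wuzuheb] → [wuzuhep]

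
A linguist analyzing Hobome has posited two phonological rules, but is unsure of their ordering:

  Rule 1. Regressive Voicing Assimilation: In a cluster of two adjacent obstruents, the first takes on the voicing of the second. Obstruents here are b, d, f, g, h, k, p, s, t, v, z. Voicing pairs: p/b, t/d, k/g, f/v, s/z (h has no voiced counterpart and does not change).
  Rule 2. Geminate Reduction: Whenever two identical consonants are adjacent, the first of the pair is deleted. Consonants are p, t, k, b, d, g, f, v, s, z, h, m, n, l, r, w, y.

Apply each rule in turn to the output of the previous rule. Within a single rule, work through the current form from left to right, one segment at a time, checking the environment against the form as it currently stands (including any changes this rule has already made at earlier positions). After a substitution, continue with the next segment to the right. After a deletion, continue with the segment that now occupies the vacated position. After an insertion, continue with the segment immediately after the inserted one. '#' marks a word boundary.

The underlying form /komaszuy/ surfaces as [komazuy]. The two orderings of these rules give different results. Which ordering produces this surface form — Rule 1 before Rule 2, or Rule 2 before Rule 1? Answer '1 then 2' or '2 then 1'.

1 then 2

Order 1 then 2:
  1 Regressive Voicing Assimilation: [komaszuy] → [komazzuy]
  2 Geminate Reduction: [komazzuy] → [komazuy]
  result: [komazuy]
Order 2 then 1:
  2 Geminate Reduction: no change — [komaszuy]
  1 Regressive Voicing Assimilation: [komaszuy] → [komazzuy]
  result: [komazzuy]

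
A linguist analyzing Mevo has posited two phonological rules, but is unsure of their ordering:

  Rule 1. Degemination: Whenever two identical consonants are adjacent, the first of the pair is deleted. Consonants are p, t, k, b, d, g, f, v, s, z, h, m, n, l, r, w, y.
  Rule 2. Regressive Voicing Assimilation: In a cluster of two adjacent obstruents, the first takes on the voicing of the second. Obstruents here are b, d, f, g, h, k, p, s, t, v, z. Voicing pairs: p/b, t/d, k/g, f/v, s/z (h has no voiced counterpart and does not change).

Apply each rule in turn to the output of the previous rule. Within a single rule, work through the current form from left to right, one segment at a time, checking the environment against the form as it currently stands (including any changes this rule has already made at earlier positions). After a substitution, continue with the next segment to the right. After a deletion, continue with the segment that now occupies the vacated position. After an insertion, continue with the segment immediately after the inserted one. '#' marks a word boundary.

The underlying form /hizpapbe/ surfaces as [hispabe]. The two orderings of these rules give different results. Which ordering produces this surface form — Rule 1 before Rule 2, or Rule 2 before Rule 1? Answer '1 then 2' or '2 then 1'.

2 then 1

Order 1 then 2:
  1 Degemination: no change — [hizpapbe]
  2 Regressive Voicing Assimilation: [hizpapbe] → [hispabbe]
  result: [hispabbe]
Order 2 then 1:
  2 Regressive Voicing Assimilation: [hizpapbe] → [hispabbe]
  1 Degemination: [hispabbe] → [hispabe]
  result: [hispabe]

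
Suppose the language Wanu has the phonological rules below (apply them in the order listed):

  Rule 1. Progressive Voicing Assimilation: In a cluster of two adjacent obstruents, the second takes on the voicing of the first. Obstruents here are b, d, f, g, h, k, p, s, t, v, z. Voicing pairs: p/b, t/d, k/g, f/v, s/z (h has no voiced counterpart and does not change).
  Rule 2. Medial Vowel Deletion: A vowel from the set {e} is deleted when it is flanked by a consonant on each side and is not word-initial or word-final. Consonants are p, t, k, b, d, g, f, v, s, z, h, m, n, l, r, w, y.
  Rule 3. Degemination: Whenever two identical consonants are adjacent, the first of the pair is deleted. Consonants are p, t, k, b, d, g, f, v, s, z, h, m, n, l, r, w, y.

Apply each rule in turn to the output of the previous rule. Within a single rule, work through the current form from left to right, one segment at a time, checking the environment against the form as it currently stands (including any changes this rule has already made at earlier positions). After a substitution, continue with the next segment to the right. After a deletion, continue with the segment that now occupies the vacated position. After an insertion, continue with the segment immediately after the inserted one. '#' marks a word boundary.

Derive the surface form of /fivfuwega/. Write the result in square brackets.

Rule 1 Progressive Voicing Assimilation: [fivfuwega] → [fivvuwega]
Rule 2 Medial Vowel Deletion: [fivvuwega] → [fivvuwga]
Rule 3 Degemination: [fivvuwga] → [fivuwga]

[fivuwga]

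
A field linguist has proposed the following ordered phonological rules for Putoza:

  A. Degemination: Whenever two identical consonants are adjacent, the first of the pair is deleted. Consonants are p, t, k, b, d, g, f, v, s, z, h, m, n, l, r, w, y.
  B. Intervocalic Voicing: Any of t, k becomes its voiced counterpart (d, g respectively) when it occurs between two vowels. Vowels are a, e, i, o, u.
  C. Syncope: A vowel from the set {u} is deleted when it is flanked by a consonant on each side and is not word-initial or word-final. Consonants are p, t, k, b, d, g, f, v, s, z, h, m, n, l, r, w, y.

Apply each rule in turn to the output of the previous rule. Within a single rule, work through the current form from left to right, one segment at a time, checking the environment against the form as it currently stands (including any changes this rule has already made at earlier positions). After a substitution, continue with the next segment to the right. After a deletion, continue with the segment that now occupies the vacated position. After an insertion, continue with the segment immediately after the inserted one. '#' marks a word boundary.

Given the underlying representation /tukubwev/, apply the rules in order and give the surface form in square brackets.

A Degemination: no change — [tukubwev]
B Intervocalic Voicing: [tukubwev] → [tugubwev]
C Syncope: [tugubwev] → [tgbwev]

[tgbwev]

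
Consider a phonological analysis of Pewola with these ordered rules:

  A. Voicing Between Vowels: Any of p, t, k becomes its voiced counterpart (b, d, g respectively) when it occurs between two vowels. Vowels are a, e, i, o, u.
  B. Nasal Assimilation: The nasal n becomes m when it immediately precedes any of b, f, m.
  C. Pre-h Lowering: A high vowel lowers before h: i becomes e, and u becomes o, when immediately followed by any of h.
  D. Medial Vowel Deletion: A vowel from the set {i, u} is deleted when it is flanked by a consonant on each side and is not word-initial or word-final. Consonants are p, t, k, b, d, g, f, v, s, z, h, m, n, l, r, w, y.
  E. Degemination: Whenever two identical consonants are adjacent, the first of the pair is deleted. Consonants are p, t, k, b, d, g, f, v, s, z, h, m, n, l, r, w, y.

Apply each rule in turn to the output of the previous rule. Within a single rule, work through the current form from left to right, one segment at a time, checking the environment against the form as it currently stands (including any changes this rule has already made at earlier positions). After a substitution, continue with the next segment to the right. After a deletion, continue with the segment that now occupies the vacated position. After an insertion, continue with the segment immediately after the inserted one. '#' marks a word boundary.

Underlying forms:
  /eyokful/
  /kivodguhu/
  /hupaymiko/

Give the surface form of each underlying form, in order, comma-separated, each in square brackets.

[eyokfl], [kvodgohu], [hbaymgo]

/eyokful/:
  A Voicing Between Vowels: no change — [eyokful]
  B Nasal Assimilation: no change — [eyokful]
  C Pre-h Lowering: no change — [eyokful]
  D Medial Vowel Deletion: [eyokful] → [eyokfl]
  E Degemination: no change — [eyokfl]
/kivodguhu/:
  A Voicing Between Vowels: no change — [kivodguhu]
  B Nasal Assimilation: no change — [kivodguhu]
  C Pre-h Lowering: [kivodguhu] → [kivodgohu]
  D Medial Vowel Deletion: [kivodgohu] → [kvodgohu]
  E Degemination: no change — [kvodgohu]
/hupaymiko/:
  A Voicing Between Vowels: [hupaymiko] → [hubaymigo]
  B Nasal Assimilation: no change — [hubaymigo]
  C Pre-h Lowering: no change — [hubaymigo]
  D Medial Vowel Deletion: [hubaymigo] → [hbaymgo]
  E Degemination: no change — [hbaymgo]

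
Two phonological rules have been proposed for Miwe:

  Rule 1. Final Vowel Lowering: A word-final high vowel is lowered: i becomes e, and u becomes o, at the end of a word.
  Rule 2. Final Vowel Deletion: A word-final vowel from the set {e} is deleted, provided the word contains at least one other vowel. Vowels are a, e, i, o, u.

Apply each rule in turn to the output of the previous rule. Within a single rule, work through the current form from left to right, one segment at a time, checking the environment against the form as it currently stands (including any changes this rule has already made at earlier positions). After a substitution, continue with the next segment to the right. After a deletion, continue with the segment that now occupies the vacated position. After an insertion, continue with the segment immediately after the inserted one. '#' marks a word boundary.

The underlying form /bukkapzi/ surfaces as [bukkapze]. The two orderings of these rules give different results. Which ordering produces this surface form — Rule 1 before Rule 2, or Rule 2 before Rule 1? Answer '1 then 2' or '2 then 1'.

2 then 1

Order 1 then 2:
  1 Final Vowel Lowering: [bukkapzi] → [bukkapze]
  2 Final Vowel Deletion: [bukkapze] → [bukkapz]
  result: [bukkapz]
Order 2 then 1:
  2 Final Vowel Deletion: no change — [bukkapzi]
  1 Final Vowel Lowering: [bukkapzi] → [bukkapze]
  result: [bukkapze]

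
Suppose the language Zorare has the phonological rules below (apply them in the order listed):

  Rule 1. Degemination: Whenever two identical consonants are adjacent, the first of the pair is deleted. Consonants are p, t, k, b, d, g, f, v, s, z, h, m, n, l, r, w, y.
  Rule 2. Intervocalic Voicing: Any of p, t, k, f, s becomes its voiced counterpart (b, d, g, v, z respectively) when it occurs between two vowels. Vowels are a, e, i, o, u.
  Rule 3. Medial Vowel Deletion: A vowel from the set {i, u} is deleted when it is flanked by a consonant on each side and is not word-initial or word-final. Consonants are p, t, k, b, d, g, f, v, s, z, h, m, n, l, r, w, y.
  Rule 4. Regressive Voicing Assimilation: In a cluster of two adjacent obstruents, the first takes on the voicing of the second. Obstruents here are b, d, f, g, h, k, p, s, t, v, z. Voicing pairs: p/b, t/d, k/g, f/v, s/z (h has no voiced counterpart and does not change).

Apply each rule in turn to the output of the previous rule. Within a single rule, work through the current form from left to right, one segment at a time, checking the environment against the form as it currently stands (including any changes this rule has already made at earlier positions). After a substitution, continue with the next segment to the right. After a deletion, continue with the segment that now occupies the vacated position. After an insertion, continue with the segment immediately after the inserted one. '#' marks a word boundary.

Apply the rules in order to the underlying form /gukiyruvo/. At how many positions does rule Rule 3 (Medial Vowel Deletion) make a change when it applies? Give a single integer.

3

Rule 1 Degemination: no change — [gukiyruvo]
Rule 2 Intervocalic Voicing: [gukiyruvo] → [gugiyruvo]
Rule 3 Medial Vowel Deletion: [gugiyruvo] → [ggyrvo]
Rule 4 Regressive Voicing Assimilation: no change — [ggyrvo]
Rule Rule 3 changed 3 position(s).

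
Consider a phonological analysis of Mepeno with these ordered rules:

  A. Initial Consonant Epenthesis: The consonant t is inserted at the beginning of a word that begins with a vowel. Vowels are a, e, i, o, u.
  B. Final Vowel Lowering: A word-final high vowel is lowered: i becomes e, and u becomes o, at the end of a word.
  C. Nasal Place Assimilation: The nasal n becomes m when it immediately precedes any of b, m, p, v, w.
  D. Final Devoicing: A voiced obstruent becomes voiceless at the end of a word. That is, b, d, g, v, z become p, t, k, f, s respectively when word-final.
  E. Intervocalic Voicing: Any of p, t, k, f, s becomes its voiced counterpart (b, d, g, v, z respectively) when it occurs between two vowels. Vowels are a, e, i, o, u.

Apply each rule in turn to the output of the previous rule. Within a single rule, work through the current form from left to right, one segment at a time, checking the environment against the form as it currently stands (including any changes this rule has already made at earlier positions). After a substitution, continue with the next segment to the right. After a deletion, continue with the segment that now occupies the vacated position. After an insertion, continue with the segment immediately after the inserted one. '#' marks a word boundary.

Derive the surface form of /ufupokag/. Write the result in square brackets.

[tuvubogak]

A Initial Consonant Epenthesis: [ufupokag] → [tufupokag]
B Final Vowel Lowering: no change — [tufupokag]
C Nasal Place Assimilation: no change — [tufupokag]
D Final Devoicing: [tufupokag] → [tufupokak]
E Intervocalic Voicing: [tufupokak] → [tuvubogak]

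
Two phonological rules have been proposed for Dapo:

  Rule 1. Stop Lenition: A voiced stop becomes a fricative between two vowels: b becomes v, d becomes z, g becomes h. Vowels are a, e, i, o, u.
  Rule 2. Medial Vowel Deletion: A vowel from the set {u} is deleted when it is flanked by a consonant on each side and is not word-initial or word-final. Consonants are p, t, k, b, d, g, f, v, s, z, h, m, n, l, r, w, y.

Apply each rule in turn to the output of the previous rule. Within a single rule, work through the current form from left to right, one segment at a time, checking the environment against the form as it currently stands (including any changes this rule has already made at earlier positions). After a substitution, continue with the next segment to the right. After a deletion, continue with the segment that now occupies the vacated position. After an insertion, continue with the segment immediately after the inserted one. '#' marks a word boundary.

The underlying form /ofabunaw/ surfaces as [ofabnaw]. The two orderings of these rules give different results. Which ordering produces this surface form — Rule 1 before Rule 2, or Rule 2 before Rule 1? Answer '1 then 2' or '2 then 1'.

Order 1 then 2:
  1 Stop Lenition: [ofabunaw] → [ofavunaw]
  2 Medial Vowel Deletion: [ofavunaw] → [ofavnaw]
  result: [ofavnaw]
Order 2 then 1:
  2 Medial Vowel Deletion: [ofabunaw] → [ofabnaw]
  1 Stop Lenition: no change — [ofabnaw]
  result: [ofabnaw]

2 then 1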